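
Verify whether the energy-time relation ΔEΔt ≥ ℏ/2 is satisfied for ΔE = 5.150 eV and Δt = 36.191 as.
No, it violates the uncertainty relation.

Calculate the product ΔEΔt:
ΔE = 5.150 eV = 8.251e-19 J
ΔEΔt = (8.251e-19 J) × (3.619e-17 s)
ΔEΔt = 2.986e-35 J·s

Compare to the minimum allowed value ℏ/2:
ℏ/2 = 5.273e-35 J·s

Since ΔEΔt = 2.986e-35 J·s < 5.273e-35 J·s = ℏ/2,
this violates the uncertainty relation.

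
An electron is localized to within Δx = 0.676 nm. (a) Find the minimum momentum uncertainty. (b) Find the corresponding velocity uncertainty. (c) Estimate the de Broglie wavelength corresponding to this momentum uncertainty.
(a) Δp_min = 7.800 × 10^-26 kg·m/s
(b) Δv_min = 85.627 km/s
(c) λ_dB = 8.495 nm

Step-by-step:

(a) From the uncertainty principle:
Δp_min = ℏ/(2Δx) = (1.055e-34 J·s)/(2 × 6.760e-10 m) = 7.800e-26 kg·m/s

(b) The velocity uncertainty:
Δv = Δp/m = (7.800e-26 kg·m/s)/(9.109e-31 kg) = 8.563e+04 m/s = 85.627 km/s

(c) The de Broglie wavelength for this momentum:
λ = h/p = (6.626e-34 J·s)/(7.800e-26 kg·m/s) = 8.495e-09 m = 8.495 nm

Note: The de Broglie wavelength is comparable to the localization size, as expected from wave-particle duality.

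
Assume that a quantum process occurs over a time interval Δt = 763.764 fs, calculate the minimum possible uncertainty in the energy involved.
430.900 μeV

Using the energy-time uncertainty principle:
ΔEΔt ≥ ℏ/2

The minimum uncertainty in energy is:
ΔE_min = ℏ/(2Δt)
ΔE_min = (1.055e-34 J·s) / (2 × 7.638e-13 s)
ΔE_min = 6.904e-23 J = 430.900 μeV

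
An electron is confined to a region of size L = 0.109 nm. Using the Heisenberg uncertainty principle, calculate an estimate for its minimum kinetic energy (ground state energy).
801.696 meV

Using the uncertainty principle to estimate ground state energy:

1. The position uncertainty is approximately the confinement size:
   Δx ≈ L = 1.090e-10 m

2. From ΔxΔp ≥ ℏ/2, the minimum momentum uncertainty is:
   Δp ≈ ℏ/(2L) = 4.837e-25 kg·m/s

3. The kinetic energy is approximately:
   KE ≈ (Δp)²/(2m) = (4.837e-25)²/(2 × 9.109e-31 kg)
   KE ≈ 1.284e-19 J = 801.696 meV

This is an order-of-magnitude estimate of the ground state energy.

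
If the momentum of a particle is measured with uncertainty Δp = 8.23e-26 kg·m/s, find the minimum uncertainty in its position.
640.688 pm

Using the Heisenberg uncertainty principle:
ΔxΔp ≥ ℏ/2

The minimum uncertainty in position is:
Δx_min = ℏ/(2Δp)
Δx_min = (1.055e-34 J·s) / (2 × 8.230e-26 kg·m/s)
Δx_min = 6.407e-10 m = 640.688 pm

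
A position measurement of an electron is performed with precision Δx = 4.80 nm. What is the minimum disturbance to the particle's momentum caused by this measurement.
1.099 × 10^-26 kg·m/s

The uncertainty principle implies that measuring position disturbs momentum:
ΔxΔp ≥ ℏ/2

When we measure position with precision Δx, we necessarily introduce a momentum uncertainty:
Δp ≥ ℏ/(2Δx)
Δp_min = (1.055e-34 J·s) / (2 × 4.800e-09 m)
Δp_min = 1.099e-26 kg·m/s

The more precisely we measure position, the greater the momentum disturbance.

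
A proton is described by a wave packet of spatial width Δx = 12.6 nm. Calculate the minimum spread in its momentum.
4.185 × 10^-27 kg·m/s

For a wave packet, the spatial width Δx and momentum spread Δp are related by the uncertainty principle:
ΔxΔp ≥ ℏ/2

The minimum momentum spread is:
Δp_min = ℏ/(2Δx)
Δp_min = (1.055e-34 J·s) / (2 × 1.260e-08 m)
Δp_min = 4.185e-27 kg·m/s

A wave packet cannot have both a well-defined position and well-defined momentum.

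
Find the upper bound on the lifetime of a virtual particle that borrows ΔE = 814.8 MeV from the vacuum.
4.039 × 10^-25 s

Using the energy-time uncertainty principle:
ΔEΔt ≥ ℏ/2

For a virtual particle borrowing energy ΔE, the maximum lifetime is:
Δt_max = ℏ/(2ΔE)

Converting energy:
ΔE = 814.8 MeV = 1.305e-10 J

Δt_max = (1.055e-34 J·s) / (2 × 1.305e-10 J)
Δt_max = 4.039e-25 s = 4.039 × 10^-25 s

Virtual particles with higher borrowed energy exist for shorter times.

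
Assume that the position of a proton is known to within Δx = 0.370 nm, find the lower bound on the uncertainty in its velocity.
85.201 m/s

Using the Heisenberg uncertainty principle and Δp = mΔv:
ΔxΔp ≥ ℏ/2
Δx(mΔv) ≥ ℏ/2

The minimum uncertainty in velocity is:
Δv_min = ℏ/(2mΔx)
Δv_min = (1.055e-34 J·s) / (2 × 1.673e-27 kg × 3.700e-10 m)
Δv_min = 8.520e+01 m/s = 85.201 m/s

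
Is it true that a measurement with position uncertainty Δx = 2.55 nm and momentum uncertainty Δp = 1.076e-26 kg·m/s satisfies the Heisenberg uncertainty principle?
No, it violates the uncertainty principle (impossible measurement).

Calculate the product ΔxΔp:
ΔxΔp = (2.550e-09 m) × (1.076e-26 kg·m/s)
ΔxΔp = 2.744e-35 J·s

Compare to the minimum allowed value ℏ/2:
ℏ/2 = 5.273e-35 J·s

Since ΔxΔp = 2.744e-35 J·s < 5.273e-35 J·s = ℏ/2,
the measurement violates the uncertainty principle.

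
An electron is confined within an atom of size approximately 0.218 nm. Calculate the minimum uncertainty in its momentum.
2.419 × 10^-25 kg·m/s

Using the Heisenberg uncertainty principle:
ΔxΔp ≥ ℏ/2

With Δx ≈ L = 2.180e-10 m (the confinement size):
Δp_min = ℏ/(2Δx)
Δp_min = (1.055e-34 J·s) / (2 × 2.180e-10 m)
Δp_min = 2.419e-25 kg·m/s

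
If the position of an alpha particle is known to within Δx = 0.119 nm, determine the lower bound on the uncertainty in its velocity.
66.685 m/s

Using the Heisenberg uncertainty principle and Δp = mΔv:
ΔxΔp ≥ ℏ/2
Δx(mΔv) ≥ ℏ/2

The minimum uncertainty in velocity is:
Δv_min = ℏ/(2mΔx)
Δv_min = (1.055e-34 J·s) / (2 × 6.645e-27 kg × 1.190e-10 m)
Δv_min = 6.668e+01 m/s = 66.685 m/s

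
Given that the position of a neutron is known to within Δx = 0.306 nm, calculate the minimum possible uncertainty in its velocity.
102.879 m/s

Using the Heisenberg uncertainty principle and Δp = mΔv:
ΔxΔp ≥ ℏ/2
Δx(mΔv) ≥ ℏ/2

The minimum uncertainty in velocity is:
Δv_min = ℏ/(2mΔx)
Δv_min = (1.055e-34 J·s) / (2 × 1.675e-27 kg × 3.060e-10 m)
Δv_min = 1.029e+02 m/s = 102.879 m/s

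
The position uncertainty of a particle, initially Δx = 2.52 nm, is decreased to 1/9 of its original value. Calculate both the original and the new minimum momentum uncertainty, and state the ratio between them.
Original Δp_min = 2.092 × 10^-26 kg·m/s; new Δp'_min = 1.883 × 10^-25 kg·m/s; ratio Δp'_min/Δp_min = 9.

From the uncertainty principle ΔxΔp ≥ ℏ/2, the minimum momentum uncertainty is Δp_min = ℏ/(2Δx).

Original (Δx = 2.52 nm = 2.520e-09 m):
Δp_min = (1.055e-34 J·s)/(2 × 2.520e-09 m) = 2.092e-26 kg·m/s

When Δx → (1/9)Δx:
Δp'_min = ℏ/(2 × (1/9)Δx) = 9 × ℏ/(2Δx) = 9 × Δp_min
Δp'_min = 9 × 2.092e-26 kg·m/s = 1.883e-25 kg·m/s

Since Δp_min ∝ 1/Δx, when Δx is decreased to 1/9 of its original value, Δp_min increases to 9 times its original value.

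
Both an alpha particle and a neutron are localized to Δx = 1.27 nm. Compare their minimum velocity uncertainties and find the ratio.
The neutron has the larger minimum velocity uncertainty, by a ratio of 4.0.

For both particles, Δp_min = ℏ/(2Δx) = 4.152e-26 kg·m/s (same for both).

The velocity uncertainty is Δv = Δp/m:
- alpha particle: Δv = 4.152e-26 / 6.645e-27 = 6.248e+00 m/s = 6.248 m/s
- neutron: Δv = 4.152e-26 / 1.675e-27 = 2.479e+01 m/s = 24.788 m/s

Ratio: 2.479e+01 / 6.248e+00 = 4.0

The lighter particle has larger velocity uncertainty because Δv ∝ 1/m.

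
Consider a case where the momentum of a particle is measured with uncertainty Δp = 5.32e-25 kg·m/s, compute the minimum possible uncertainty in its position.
99.114 pm

Using the Heisenberg uncertainty principle:
ΔxΔp ≥ ℏ/2

The minimum uncertainty in position is:
Δx_min = ℏ/(2Δp)
Δx_min = (1.055e-34 J·s) / (2 × 5.320e-25 kg·m/s)
Δx_min = 9.911e-11 m = 99.114 pm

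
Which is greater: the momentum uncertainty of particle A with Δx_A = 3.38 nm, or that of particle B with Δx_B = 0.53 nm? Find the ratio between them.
Particle B has the larger minimum momentum uncertainty, by a factor of 6.38.

For each particle, the minimum momentum uncertainty is Δp_min = ℏ/(2Δx):

Particle A: Δp_A = ℏ/(2×3.380e-09 m) = 1.560e-26 kg·m/s
Particle B: Δp_B = ℏ/(2×5.300e-10 m) = 9.949e-26 kg·m/s

Ratio: Δp_B/Δp_A = 6.38

Since Δp_min ∝ 1/Δx, the particle with smaller position uncertainty (B) has larger momentum uncertainty.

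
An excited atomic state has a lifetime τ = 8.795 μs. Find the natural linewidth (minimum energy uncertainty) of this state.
37.420 peV

Using the energy-time uncertainty principle:
ΔEΔt ≥ ℏ/2

The lifetime τ represents the time uncertainty Δt.
The natural linewidth (minimum energy uncertainty) is:

ΔE = ℏ/(2τ)
ΔE = (1.055e-34 J·s) / (2 × 8.795e-06 s)
ΔE = 5.995e-30 J = 37.420 peV

This natural linewidth limits the precision of spectroscopic measurements.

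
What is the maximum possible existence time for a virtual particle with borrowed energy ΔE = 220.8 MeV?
1.491 ys

Using the energy-time uncertainty principle:
ΔEΔt ≥ ℏ/2

For a virtual particle borrowing energy ΔE, the maximum lifetime is:
Δt_max = ℏ/(2ΔE)

Converting energy:
ΔE = 220.8 MeV = 3.538e-11 J

Δt_max = (1.055e-34 J·s) / (2 × 3.538e-11 J)
Δt_max = 1.491e-24 s = 1.491 ys

Virtual particles with higher borrowed energy exist for shorter times.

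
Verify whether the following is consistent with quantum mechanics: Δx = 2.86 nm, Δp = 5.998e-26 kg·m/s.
Yes, it satisfies the uncertainty principle.

Calculate the product ΔxΔp:
ΔxΔp = (2.860e-09 m) × (5.998e-26 kg·m/s)
ΔxΔp = 1.715e-34 J·s

Compare to the minimum allowed value ℏ/2:
ℏ/2 = 5.273e-35 J·s

Since ΔxΔp = 1.715e-34 J·s ≥ 5.273e-35 J·s = ℏ/2,
the measurement satisfies the uncertainty principle.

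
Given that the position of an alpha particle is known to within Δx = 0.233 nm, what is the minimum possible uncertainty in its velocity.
34.058 m/s

Using the Heisenberg uncertainty principle and Δp = mΔv:
ΔxΔp ≥ ℏ/2
Δx(mΔv) ≥ ℏ/2

The minimum uncertainty in velocity is:
Δv_min = ℏ/(2mΔx)
Δv_min = (1.055e-34 J·s) / (2 × 6.645e-27 kg × 2.330e-10 m)
Δv_min = 3.406e+01 m/s = 34.058 m/s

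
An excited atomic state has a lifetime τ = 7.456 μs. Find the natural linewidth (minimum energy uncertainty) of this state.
44.140 peV

Using the energy-time uncertainty principle:
ΔEΔt ≥ ℏ/2

The lifetime τ represents the time uncertainty Δt.
The natural linewidth (minimum energy uncertainty) is:

ΔE = ℏ/(2τ)
ΔE = (1.055e-34 J·s) / (2 × 7.456e-06 s)
ΔE = 7.072e-30 J = 44.140 peV

This natural linewidth limits the precision of spectroscopic measurements.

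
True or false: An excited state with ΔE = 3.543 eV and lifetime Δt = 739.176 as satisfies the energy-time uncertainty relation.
Yes, it satisfies the uncertainty relation.

Calculate the product ΔEΔt:
ΔE = 3.543 eV = 5.677e-19 J
ΔEΔt = (5.677e-19 J) × (7.392e-16 s)
ΔEΔt = 4.196e-34 J·s

Compare to the minimum allowed value ℏ/2:
ℏ/2 = 5.273e-35 J·s

Since ΔEΔt = 4.196e-34 J·s ≥ 5.273e-35 J·s = ℏ/2,
this satisfies the uncertainty relation.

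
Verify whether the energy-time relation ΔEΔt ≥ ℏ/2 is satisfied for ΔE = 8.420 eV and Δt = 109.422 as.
Yes, it satisfies the uncertainty relation.

Calculate the product ΔEΔt:
ΔE = 8.420 eV = 1.349e-18 J
ΔEΔt = (1.349e-18 J) × (1.094e-16 s)
ΔEΔt = 1.476e-34 J·s

Compare to the minimum allowed value ℏ/2:
ℏ/2 = 5.273e-35 J·s

Since ΔEΔt = 1.476e-34 J·s ≥ 5.273e-35 J·s = ℏ/2,
this satisfies the uncertainty relation.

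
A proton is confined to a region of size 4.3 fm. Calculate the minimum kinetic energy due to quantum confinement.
280.555 keV

Using the uncertainty principle:

1. Position uncertainty: Δx ≈ 4.300e-15 m
2. Minimum momentum uncertainty: Δp = ℏ/(2Δx) = 1.226e-20 kg·m/s
3. Minimum kinetic energy:
   KE = (Δp)²/(2m) = (1.226e-20)²/(2 × 1.673e-27 kg)
   KE = 4.495e-14 J = 280.555 keV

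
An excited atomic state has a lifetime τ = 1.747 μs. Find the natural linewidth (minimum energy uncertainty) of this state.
188.384 peV

Using the energy-time uncertainty principle:
ΔEΔt ≥ ℏ/2

The lifetime τ represents the time uncertainty Δt.
The natural linewidth (minimum energy uncertainty) is:

ΔE = ℏ/(2τ)
ΔE = (1.055e-34 J·s) / (2 × 1.747e-06 s)
ΔE = 3.018e-29 J = 188.384 peV

This natural linewidth limits the precision of spectroscopic measurements.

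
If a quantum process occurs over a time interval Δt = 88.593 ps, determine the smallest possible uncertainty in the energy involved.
3.715 μeV

Using the energy-time uncertainty principle:
ΔEΔt ≥ ℏ/2

The minimum uncertainty in energy is:
ΔE_min = ℏ/(2Δt)
ΔE_min = (1.055e-34 J·s) / (2 × 8.859e-11 s)
ΔE_min = 5.952e-25 J = 3.715 μeV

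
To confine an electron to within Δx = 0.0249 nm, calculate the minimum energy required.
15.363 eV

Localizing a particle requires giving it sufficient momentum uncertainty:

1. From uncertainty principle: Δp ≥ ℏ/(2Δx)
   Δp_min = (1.055e-34 J·s) / (2 × 2.490e-11 m)
   Δp_min = 2.118e-24 kg·m/s

2. This momentum uncertainty corresponds to kinetic energy:
   KE ≈ (Δp)²/(2m) = (2.118e-24)²/(2 × 9.109e-31 kg)
   KE = 2.461e-18 J = 15.363 eV

Tighter localization requires more energy.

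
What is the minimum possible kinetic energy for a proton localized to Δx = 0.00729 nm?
97.611 meV

Localizing a particle requires giving it sufficient momentum uncertainty:

1. From uncertainty principle: Δp ≥ ℏ/(2Δx)
   Δp_min = (1.055e-34 J·s) / (2 × 7.290e-12 m)
   Δp_min = 7.233e-24 kg·m/s

2. This momentum uncertainty corresponds to kinetic energy:
   KE ≈ (Δp)²/(2m) = (7.233e-24)²/(2 × 1.673e-27 kg)
   KE = 1.564e-20 J = 97.611 meV

Tighter localization requires more energy.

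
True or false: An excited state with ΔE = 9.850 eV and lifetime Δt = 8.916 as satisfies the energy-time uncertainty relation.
No, it violates the uncertainty relation.

Calculate the product ΔEΔt:
ΔE = 9.850 eV = 1.578e-18 J
ΔEΔt = (1.578e-18 J) × (8.916e-18 s)
ΔEΔt = 1.407e-35 J·s

Compare to the minimum allowed value ℏ/2:
ℏ/2 = 5.273e-35 J·s

Since ΔEΔt = 1.407e-35 J·s < 5.273e-35 J·s = ℏ/2,
this violates the uncertainty relation.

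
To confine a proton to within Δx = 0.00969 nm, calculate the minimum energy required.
55.247 meV

Localizing a particle requires giving it sufficient momentum uncertainty:

1. From uncertainty principle: Δp ≥ ℏ/(2Δx)
   Δp_min = (1.055e-34 J·s) / (2 × 9.690e-12 m)
   Δp_min = 5.442e-24 kg·m/s

2. This momentum uncertainty corresponds to kinetic energy:
   KE ≈ (Δp)²/(2m) = (5.442e-24)²/(2 × 1.673e-27 kg)
   KE = 8.852e-21 J = 55.247 meV

Tighter localization requires more energy.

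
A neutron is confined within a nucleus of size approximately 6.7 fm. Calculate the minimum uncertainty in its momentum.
7.870 × 10^-21 kg·m/s

Using the Heisenberg uncertainty principle:
ΔxΔp ≥ ℏ/2

With Δx ≈ L = 6.700e-15 m (the confinement size):
Δp_min = ℏ/(2Δx)
Δp_min = (1.055e-34 J·s) / (2 × 6.700e-15 m)
Δp_min = 7.870e-21 kg·m/s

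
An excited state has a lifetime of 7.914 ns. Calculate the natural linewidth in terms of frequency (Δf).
10.055 MHz

Using the energy-time uncertainty principle and E = hf:
ΔEΔt ≥ ℏ/2
hΔf·Δt ≥ ℏ/2

The minimum frequency uncertainty is:
Δf = ℏ/(2hτ) = 1/(4πτ)
Δf = 1/(4π × 7.914e-09 s)
Δf = 1.006e+07 Hz = 10.055 MHz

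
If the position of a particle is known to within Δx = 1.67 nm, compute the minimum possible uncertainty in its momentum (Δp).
3.157 × 10^-26 kg·m/s

Using the Heisenberg uncertainty principle:
ΔxΔp ≥ ℏ/2

The minimum uncertainty in momentum is:
Δp_min = ℏ/(2Δx)
Δp_min = (1.055e-34 J·s) / (2 × 1.670e-09 m)
Δp_min = 3.157e-26 kg·m/s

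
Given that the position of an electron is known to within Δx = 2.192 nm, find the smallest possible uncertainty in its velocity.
26.407 km/s

Using the Heisenberg uncertainty principle and Δp = mΔv:
ΔxΔp ≥ ℏ/2
Δx(mΔv) ≥ ℏ/2

The minimum uncertainty in velocity is:
Δv_min = ℏ/(2mΔx)
Δv_min = (1.055e-34 J·s) / (2 × 9.109e-31 kg × 2.192e-09 m)
Δv_min = 2.641e+04 m/s = 26.407 km/s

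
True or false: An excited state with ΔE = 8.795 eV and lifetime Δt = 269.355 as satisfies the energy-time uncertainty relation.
Yes, it satisfies the uncertainty relation.

Calculate the product ΔEΔt:
ΔE = 8.795 eV = 1.409e-18 J
ΔEΔt = (1.409e-18 J) × (2.694e-16 s)
ΔEΔt = 3.796e-34 J·s

Compare to the minimum allowed value ℏ/2:
ℏ/2 = 5.273e-35 J·s

Since ΔEΔt = 3.796e-34 J·s ≥ 5.273e-35 J·s = ℏ/2,
this satisfies the uncertainty relation.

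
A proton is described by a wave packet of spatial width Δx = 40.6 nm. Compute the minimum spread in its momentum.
1.299 × 10^-27 kg·m/s

For a wave packet, the spatial width Δx and momentum spread Δp are related by the uncertainty principle:
ΔxΔp ≥ ℏ/2

The minimum momentum spread is:
Δp_min = ℏ/(2Δx)
Δp_min = (1.055e-34 J·s) / (2 × 4.060e-08 m)
Δp_min = 1.299e-27 kg·m/s

A wave packet cannot have both a well-defined position and well-defined momentum.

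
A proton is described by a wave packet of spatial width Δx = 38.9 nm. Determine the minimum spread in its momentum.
1.355 × 10^-27 kg·m/s

For a wave packet, the spatial width Δx and momentum spread Δp are related by the uncertainty principle:
ΔxΔp ≥ ℏ/2

The minimum momentum spread is:
Δp_min = ℏ/(2Δx)
Δp_min = (1.055e-34 J·s) / (2 × 3.890e-08 m)
Δp_min = 1.355e-27 kg·m/s

A wave packet cannot have both a well-defined position and well-defined momentum.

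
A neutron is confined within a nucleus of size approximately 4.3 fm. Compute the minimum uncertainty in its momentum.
1.226 × 10^-20 kg·m/s

Using the Heisenberg uncertainty principle:
ΔxΔp ≥ ℏ/2

With Δx ≈ L = 4.300e-15 m (the confinement size):
Δp_min = ℏ/(2Δx)
Δp_min = (1.055e-34 J·s) / (2 × 4.300e-15 m)
Δp_min = 1.226e-20 kg·m/s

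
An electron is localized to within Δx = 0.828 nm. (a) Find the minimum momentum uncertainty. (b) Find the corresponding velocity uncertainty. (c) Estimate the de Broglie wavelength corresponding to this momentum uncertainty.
(a) Δp_min = 6.368 × 10^-26 kg·m/s
(b) Δv_min = 69.908 km/s
(c) λ_dB = 10.405 nm

Step-by-step:

(a) From the uncertainty principle:
Δp_min = ℏ/(2Δx) = (1.055e-34 J·s)/(2 × 8.280e-10 m) = 6.368e-26 kg·m/s

(b) The velocity uncertainty:
Δv = Δp/m = (6.368e-26 kg·m/s)/(9.109e-31 kg) = 6.991e+04 m/s = 69.908 km/s

(c) The de Broglie wavelength for this momentum:
λ = h/p = (6.626e-34 J·s)/(6.368e-26 kg·m/s) = 1.040e-08 m = 10.405 nm

Note: The de Broglie wavelength is comparable to the localization size, as expected from wave-particle duality.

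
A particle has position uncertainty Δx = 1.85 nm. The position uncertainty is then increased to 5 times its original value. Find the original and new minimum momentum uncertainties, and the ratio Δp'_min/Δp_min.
Original Δp_min = 2.850 × 10^-26 kg·m/s; new Δp'_min = 5.700 × 10^-27 kg·m/s; ratio Δp'_min/Δp_min = 1/5.

From the uncertainty principle ΔxΔp ≥ ℏ/2, the minimum momentum uncertainty is Δp_min = ℏ/(2Δx).

Original (Δx = 1.85 nm = 1.850e-09 m):
Δp_min = (1.055e-34 J·s)/(2 × 1.850e-09 m) = 2.850e-26 kg·m/s

When Δx → 5Δx:
Δp'_min = ℏ/(2 × 5Δx) = (1/5) × ℏ/(2Δx) = (1/5) × Δp_min
Δp'_min = 1/5 × 2.850e-26 kg·m/s = 5.700e-27 kg·m/s

Since Δp_min ∝ 1/Δx, when Δx is increased to 5 times its original value, Δp_min decreases to 1/5 of its original value.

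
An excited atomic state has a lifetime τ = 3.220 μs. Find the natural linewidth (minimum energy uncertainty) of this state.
102.207 peV

Using the energy-time uncertainty principle:
ΔEΔt ≥ ℏ/2

The lifetime τ represents the time uncertainty Δt.
The natural linewidth (minimum energy uncertainty) is:

ΔE = ℏ/(2τ)
ΔE = (1.055e-34 J·s) / (2 × 3.220e-06 s)
ΔE = 1.638e-29 J = 102.207 peV

This natural linewidth limits the precision of spectroscopic measurements.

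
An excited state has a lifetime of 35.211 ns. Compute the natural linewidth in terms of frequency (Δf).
2.260 MHz

Using the energy-time uncertainty principle and E = hf:
ΔEΔt ≥ ℏ/2
hΔf·Δt ≥ ℏ/2

The minimum frequency uncertainty is:
Δf = ℏ/(2hτ) = 1/(4πτ)
Δf = 1/(4π × 3.521e-08 s)
Δf = 2.260e+06 Hz = 2.260 MHz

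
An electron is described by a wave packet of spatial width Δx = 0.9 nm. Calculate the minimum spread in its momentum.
5.859 × 10^-26 kg·m/s

For a wave packet, the spatial width Δx and momentum spread Δp are related by the uncertainty principle:
ΔxΔp ≥ ℏ/2

The minimum momentum spread is:
Δp_min = ℏ/(2Δx)
Δp_min = (1.055e-34 J·s) / (2 × 9.000e-10 m)
Δp_min = 5.859e-26 kg·m/s

A wave packet cannot have both a well-defined position and well-defined momentum.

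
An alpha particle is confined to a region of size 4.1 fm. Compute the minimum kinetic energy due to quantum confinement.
77.680 keV

Using the uncertainty principle:

1. Position uncertainty: Δx ≈ 4.100e-15 m
2. Minimum momentum uncertainty: Δp = ℏ/(2Δx) = 1.286e-20 kg·m/s
3. Minimum kinetic energy:
   KE = (Δp)²/(2m) = (1.286e-20)²/(2 × 6.645e-27 kg)
   KE = 1.245e-14 J = 77.680 keV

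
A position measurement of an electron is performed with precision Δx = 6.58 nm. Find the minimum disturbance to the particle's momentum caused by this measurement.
8.013 × 10^-27 kg·m/s

The uncertainty principle implies that measuring position disturbs momentum:
ΔxΔp ≥ ℏ/2

When we measure position with precision Δx, we necessarily introduce a momentum uncertainty:
Δp ≥ ℏ/(2Δx)
Δp_min = (1.055e-34 J·s) / (2 × 6.580e-09 m)
Δp_min = 8.013e-27 kg·m/s

The more precisely we measure position, the greater the momentum disturbance.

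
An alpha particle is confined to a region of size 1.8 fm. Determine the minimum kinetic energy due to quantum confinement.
403.027 keV

Using the uncertainty principle:

1. Position uncertainty: Δx ≈ 1.800e-15 m
2. Minimum momentum uncertainty: Δp = ℏ/(2Δx) = 2.929e-20 kg·m/s
3. Minimum kinetic energy:
   KE = (Δp)²/(2m) = (2.929e-20)²/(2 × 6.645e-27 kg)
   KE = 6.457e-14 J = 403.027 keV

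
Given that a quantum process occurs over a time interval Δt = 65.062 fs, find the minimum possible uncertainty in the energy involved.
5.058 meV

Using the energy-time uncertainty principle:
ΔEΔt ≥ ℏ/2

The minimum uncertainty in energy is:
ΔE_min = ℏ/(2Δt)
ΔE_min = (1.055e-34 J·s) / (2 × 6.506e-14 s)
ΔE_min = 8.104e-22 J = 5.058 meV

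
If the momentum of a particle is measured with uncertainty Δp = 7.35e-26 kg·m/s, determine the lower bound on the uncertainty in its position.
717.396 pm

Using the Heisenberg uncertainty principle:
ΔxΔp ≥ ℏ/2

The minimum uncertainty in position is:
Δx_min = ℏ/(2Δp)
Δx_min = (1.055e-34 J·s) / (2 × 7.350e-26 kg·m/s)
Δx_min = 7.174e-10 m = 717.396 pm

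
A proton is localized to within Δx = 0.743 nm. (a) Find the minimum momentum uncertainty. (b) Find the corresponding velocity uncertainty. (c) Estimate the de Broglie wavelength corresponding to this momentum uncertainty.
(a) Δp_min = 7.097 × 10^-26 kg·m/s
(b) Δv_min = 42.429 m/s
(c) λ_dB = 9.337 nm

Step-by-step:

(a) From the uncertainty principle:
Δp_min = ℏ/(2Δx) = (1.055e-34 J·s)/(2 × 7.430e-10 m) = 7.097e-26 kg·m/s

(b) The velocity uncertainty:
Δv = Δp/m = (7.097e-26 kg·m/s)/(1.673e-27 kg) = 4.243e+01 m/s = 42.429 m/s

(c) The de Broglie wavelength for this momentum:
λ = h/p = (6.626e-34 J·s)/(7.097e-26 kg·m/s) = 9.337e-09 m = 9.337 nm

Note: The de Broglie wavelength is comparable to the localization size, as expected from wave-particle duality.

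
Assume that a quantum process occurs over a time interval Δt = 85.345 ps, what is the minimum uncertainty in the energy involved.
3.856 μeV

Using the energy-time uncertainty principle:
ΔEΔt ≥ ℏ/2

The minimum uncertainty in energy is:
ΔE_min = ℏ/(2Δt)
ΔE_min = (1.055e-34 J·s) / (2 × 8.535e-11 s)
ΔE_min = 6.178e-25 J = 3.856 μeV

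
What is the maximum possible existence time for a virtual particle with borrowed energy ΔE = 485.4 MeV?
6.780 × 10^-25 s

Using the energy-time uncertainty principle:
ΔEΔt ≥ ℏ/2

For a virtual particle borrowing energy ΔE, the maximum lifetime is:
Δt_max = ℏ/(2ΔE)

Converting energy:
ΔE = 485.4 MeV = 7.777e-11 J

Δt_max = (1.055e-34 J·s) / (2 × 7.777e-11 J)
Δt_max = 6.780e-25 s = 6.780 × 10^-25 s

Virtual particles with higher borrowed energy exist for shorter times.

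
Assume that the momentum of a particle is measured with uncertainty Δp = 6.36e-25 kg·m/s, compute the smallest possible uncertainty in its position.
82.907 pm

Using the Heisenberg uncertainty principle:
ΔxΔp ≥ ℏ/2

The minimum uncertainty in position is:
Δx_min = ℏ/(2Δp)
Δx_min = (1.055e-34 J·s) / (2 × 6.360e-25 kg·m/s)
Δx_min = 8.291e-11 m = 82.907 pm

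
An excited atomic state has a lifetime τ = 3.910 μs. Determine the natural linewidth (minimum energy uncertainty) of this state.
84.170 peV

Using the energy-time uncertainty principle:
ΔEΔt ≥ ℏ/2

The lifetime τ represents the time uncertainty Δt.
The natural linewidth (minimum energy uncertainty) is:

ΔE = ℏ/(2τ)
ΔE = (1.055e-34 J·s) / (2 × 3.910e-06 s)
ΔE = 1.349e-29 J = 84.170 peV

This natural linewidth limits the precision of spectroscopic measurements.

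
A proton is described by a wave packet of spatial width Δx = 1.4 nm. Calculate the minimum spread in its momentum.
3.766 × 10^-26 kg·m/s

For a wave packet, the spatial width Δx and momentum spread Δp are related by the uncertainty principle:
ΔxΔp ≥ ℏ/2

The minimum momentum spread is:
Δp_min = ℏ/(2Δx)
Δp_min = (1.055e-34 J·s) / (2 × 1.400e-09 m)
Δp_min = 3.766e-26 kg·m/s

A wave packet cannot have both a well-defined position and well-defined momentum.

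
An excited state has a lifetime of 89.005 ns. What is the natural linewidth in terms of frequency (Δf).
894.079 kHz

Using the energy-time uncertainty principle and E = hf:
ΔEΔt ≥ ℏ/2
hΔf·Δt ≥ ℏ/2

The minimum frequency uncertainty is:
Δf = ℏ/(2hτ) = 1/(4πτ)
Δf = 1/(4π × 8.900e-08 s)
Δf = 8.941e+05 Hz = 894.079 kHz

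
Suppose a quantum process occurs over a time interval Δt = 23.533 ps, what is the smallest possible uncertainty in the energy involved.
13.985 μeV

Using the energy-time uncertainty principle:
ΔEΔt ≥ ℏ/2

The minimum uncertainty in energy is:
ΔE_min = ℏ/(2Δt)
ΔE_min = (1.055e-34 J·s) / (2 × 2.353e-11 s)
ΔE_min = 2.241e-24 J = 13.985 μeV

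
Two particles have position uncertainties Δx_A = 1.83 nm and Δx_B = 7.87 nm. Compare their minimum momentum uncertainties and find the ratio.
Particle A has the larger minimum momentum uncertainty, by a factor of 4.30.

For each particle, the minimum momentum uncertainty is Δp_min = ℏ/(2Δx):

Particle A: Δp_A = ℏ/(2×1.830e-09 m) = 2.881e-26 kg·m/s
Particle B: Δp_B = ℏ/(2×7.870e-09 m) = 6.700e-27 kg·m/s

Ratio: Δp_A/Δp_B = 4.30

Since Δp_min ∝ 1/Δx, the particle with smaller position uncertainty (A) has larger momentum uncertainty.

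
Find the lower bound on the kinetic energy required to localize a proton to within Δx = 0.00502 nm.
205.848 meV

Localizing a particle requires giving it sufficient momentum uncertainty:

1. From uncertainty principle: Δp ≥ ℏ/(2Δx)
   Δp_min = (1.055e-34 J·s) / (2 × 5.020e-12 m)
   Δp_min = 1.050e-23 kg·m/s

2. This momentum uncertainty corresponds to kinetic energy:
   KE ≈ (Δp)²/(2m) = (1.050e-23)²/(2 × 1.673e-27 kg)
   KE = 3.298e-20 J = 205.848 meV

Tighter localization requires more energy.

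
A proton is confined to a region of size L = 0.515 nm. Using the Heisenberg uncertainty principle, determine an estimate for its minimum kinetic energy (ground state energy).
19.559 μeV

Using the uncertainty principle to estimate ground state energy:

1. The position uncertainty is approximately the confinement size:
   Δx ≈ L = 5.150e-10 m

2. From ΔxΔp ≥ ℏ/2, the minimum momentum uncertainty is:
   Δp ≈ ℏ/(2L) = 1.024e-25 kg·m/s

3. The kinetic energy is approximately:
   KE ≈ (Δp)²/(2m) = (1.024e-25)²/(2 × 1.673e-27 kg)
   KE ≈ 3.134e-24 J = 19.559 μeV

This is an order-of-magnitude estimate of the ground state energy.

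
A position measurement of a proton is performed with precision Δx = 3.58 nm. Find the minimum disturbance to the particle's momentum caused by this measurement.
1.473 × 10^-26 kg·m/s

The uncertainty principle implies that measuring position disturbs momentum:
ΔxΔp ≥ ℏ/2

When we measure position with precision Δx, we necessarily introduce a momentum uncertainty:
Δp ≥ ℏ/(2Δx)
Δp_min = (1.055e-34 J·s) / (2 × 3.580e-09 m)
Δp_min = 1.473e-26 kg·m/s

The more precisely we measure position, the greater the momentum disturbance.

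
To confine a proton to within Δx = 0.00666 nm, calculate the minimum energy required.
116.951 meV

Localizing a particle requires giving it sufficient momentum uncertainty:

1. From uncertainty principle: Δp ≥ ℏ/(2Δx)
   Δp_min = (1.055e-34 J·s) / (2 × 6.660e-12 m)
   Δp_min = 7.917e-24 kg·m/s

2. This momentum uncertainty corresponds to kinetic energy:
   KE ≈ (Δp)²/(2m) = (7.917e-24)²/(2 × 1.673e-27 kg)
   KE = 1.874e-20 J = 116.951 meV

Tighter localization requires more energy.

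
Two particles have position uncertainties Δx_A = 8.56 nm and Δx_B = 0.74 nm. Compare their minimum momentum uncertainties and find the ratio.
Particle B has the larger minimum momentum uncertainty, by a factor of 11.57.

For each particle, the minimum momentum uncertainty is Δp_min = ℏ/(2Δx):

Particle A: Δp_A = ℏ/(2×8.560e-09 m) = 6.160e-27 kg·m/s
Particle B: Δp_B = ℏ/(2×7.400e-10 m) = 7.125e-26 kg·m/s

Ratio: Δp_B/Δp_A = 11.57

Since Δp_min ∝ 1/Δx, the particle with smaller position uncertainty (B) has larger momentum uncertainty.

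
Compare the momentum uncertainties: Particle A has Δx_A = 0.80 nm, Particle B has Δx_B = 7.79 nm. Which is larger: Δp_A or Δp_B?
Particle A has the larger minimum momentum uncertainty, by a factor of 9.74.

For each particle, the minimum momentum uncertainty is Δp_min = ℏ/(2Δx):

Particle A: Δp_A = ℏ/(2×8.000e-10 m) = 6.591e-26 kg·m/s
Particle B: Δp_B = ℏ/(2×7.790e-09 m) = 6.769e-27 kg·m/s

Ratio: Δp_A/Δp_B = 9.74

Since Δp_min ∝ 1/Δx, the particle with smaller position uncertainty (A) has larger momentum uncertainty.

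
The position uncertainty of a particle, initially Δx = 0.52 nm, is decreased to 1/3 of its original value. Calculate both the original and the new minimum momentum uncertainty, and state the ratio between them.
Original Δp_min = 1.014 × 10^-25 kg·m/s; new Δp'_min = 3.042 × 10^-25 kg·m/s; ratio Δp'_min/Δp_min = 3.

From the uncertainty principle ΔxΔp ≥ ℏ/2, the minimum momentum uncertainty is Δp_min = ℏ/(2Δx).

Original (Δx = 0.52 nm = 5.200e-10 m):
Δp_min = (1.055e-34 J·s)/(2 × 5.200e-10 m) = 1.014e-25 kg·m/s

When Δx → (1/3)Δx:
Δp'_min = ℏ/(2 × (1/3)Δx) = 3 × ℏ/(2Δx) = 3 × Δp_min
Δp'_min = 3 × 1.014e-25 kg·m/s = 3.042e-25 kg·m/s

Since Δp_min ∝ 1/Δx, when Δx is decreased to 1/3 of its original value, Δp_min increases to 3 times its original value.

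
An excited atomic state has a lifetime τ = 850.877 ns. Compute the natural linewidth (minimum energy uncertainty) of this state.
386.784 peV

Using the energy-time uncertainty principle:
ΔEΔt ≥ ℏ/2

The lifetime τ represents the time uncertainty Δt.
The natural linewidth (minimum energy uncertainty) is:

ΔE = ℏ/(2τ)
ΔE = (1.055e-34 J·s) / (2 × 8.509e-07 s)
ΔE = 6.197e-29 J = 386.784 peV

This natural linewidth limits the precision of spectroscopic measurements.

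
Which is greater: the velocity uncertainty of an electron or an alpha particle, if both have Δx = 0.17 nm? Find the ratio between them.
The electron has the larger minimum velocity uncertainty, by a ratio of 7294.3.

For both particles, Δp_min = ℏ/(2Δx) = 3.102e-25 kg·m/s (same for both).

The velocity uncertainty is Δv = Δp/m:
- electron: Δv = 3.102e-25 / 9.109e-31 = 3.405e+05 m/s = 340.493 km/s
- alpha particle: Δv = 3.102e-25 / 6.645e-27 = 4.668e+01 m/s = 46.679 m/s

Ratio: 3.405e+05 / 4.668e+01 = 7294.3

The lighter particle has larger velocity uncertainty because Δv ∝ 1/m.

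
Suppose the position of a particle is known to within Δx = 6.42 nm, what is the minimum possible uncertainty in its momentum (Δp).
8.213 × 10^-27 kg·m/s

Using the Heisenberg uncertainty principle:
ΔxΔp ≥ ℏ/2

The minimum uncertainty in momentum is:
Δp_min = ℏ/(2Δx)
Δp_min = (1.055e-34 J·s) / (2 × 6.420e-09 m)
Δp_min = 8.213e-27 kg·m/s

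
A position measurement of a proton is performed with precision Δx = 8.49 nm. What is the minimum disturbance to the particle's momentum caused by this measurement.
6.211 × 10^-27 kg·m/s

The uncertainty principle implies that measuring position disturbs momentum:
ΔxΔp ≥ ℏ/2

When we measure position with precision Δx, we necessarily introduce a momentum uncertainty:
Δp ≥ ℏ/(2Δx)
Δp_min = (1.055e-34 J·s) / (2 × 8.490e-09 m)
Δp_min = 6.211e-27 kg·m/s

The more precisely we measure position, the greater the momentum disturbance.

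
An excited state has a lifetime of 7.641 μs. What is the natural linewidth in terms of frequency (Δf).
10.415 kHz

Using the energy-time uncertainty principle and E = hf:
ΔEΔt ≥ ℏ/2
hΔf·Δt ≥ ℏ/2

The minimum frequency uncertainty is:
Δf = ℏ/(2hτ) = 1/(4πτ)
Δf = 1/(4π × 7.641e-06 s)
Δf = 1.041e+04 Hz = 10.415 kHz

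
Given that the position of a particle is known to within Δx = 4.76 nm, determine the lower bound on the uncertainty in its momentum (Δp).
1.108 × 10^-26 kg·m/s

Using the Heisenberg uncertainty principle:
ΔxΔp ≥ ℏ/2

The minimum uncertainty in momentum is:
Δp_min = ℏ/(2Δx)
Δp_min = (1.055e-34 J·s) / (2 × 4.760e-09 m)
Δp_min = 1.108e-26 kg·m/s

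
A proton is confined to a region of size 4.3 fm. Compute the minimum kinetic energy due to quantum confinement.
280.555 keV

Using the uncertainty principle:

1. Position uncertainty: Δx ≈ 4.300e-15 m
2. Minimum momentum uncertainty: Δp = ℏ/(2Δx) = 1.226e-20 kg·m/s
3. Minimum kinetic energy:
   KE = (Δp)²/(2m) = (1.226e-20)²/(2 × 1.673e-27 kg)
   KE = 4.495e-14 J = 280.555 keV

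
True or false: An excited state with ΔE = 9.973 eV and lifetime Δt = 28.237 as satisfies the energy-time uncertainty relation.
No, it violates the uncertainty relation.

Calculate the product ΔEΔt:
ΔE = 9.973 eV = 1.598e-18 J
ΔEΔt = (1.598e-18 J) × (2.824e-17 s)
ΔEΔt = 4.512e-35 J·s

Compare to the minimum allowed value ℏ/2:
ℏ/2 = 5.273e-35 J·s

Since ΔEΔt = 4.512e-35 J·s < 5.273e-35 J·s = ℏ/2,
this violates the uncertainty relation.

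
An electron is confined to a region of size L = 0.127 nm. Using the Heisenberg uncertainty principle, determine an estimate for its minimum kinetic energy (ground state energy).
590.548 meV

Using the uncertainty principle to estimate ground state energy:

1. The position uncertainty is approximately the confinement size:
   Δx ≈ L = 1.270e-10 m

2. From ΔxΔp ≥ ℏ/2, the minimum momentum uncertainty is:
   Δp ≈ ℏ/(2L) = 4.152e-25 kg·m/s

3. The kinetic energy is approximately:
   KE ≈ (Δp)²/(2m) = (4.152e-25)²/(2 × 9.109e-31 kg)
   KE ≈ 9.462e-20 J = 590.548 meV

This is an order-of-magnitude estimate of the ground state energy.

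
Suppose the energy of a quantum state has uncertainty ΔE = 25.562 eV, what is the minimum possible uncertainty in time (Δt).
12.875 as

Using the energy-time uncertainty principle:
ΔEΔt ≥ ℏ/2

The minimum uncertainty in time is:
Δt_min = ℏ/(2ΔE)
Δt_min = (1.055e-34 J·s) / (2 × 4.095e-18 J)
Δt_min = 1.287e-17 s = 12.875 as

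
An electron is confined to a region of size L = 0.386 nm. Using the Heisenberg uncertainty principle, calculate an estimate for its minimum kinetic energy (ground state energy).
63.928 meV

Using the uncertainty principle to estimate ground state energy:

1. The position uncertainty is approximately the confinement size:
   Δx ≈ L = 3.860e-10 m

2. From ΔxΔp ≥ ℏ/2, the minimum momentum uncertainty is:
   Δp ≈ ℏ/(2L) = 1.366e-25 kg·m/s

3. The kinetic energy is approximately:
   KE ≈ (Δp)²/(2m) = (1.366e-25)²/(2 × 9.109e-31 kg)
   KE ≈ 1.024e-20 J = 63.928 meV

This is an order-of-magnitude estimate of the ground state energy.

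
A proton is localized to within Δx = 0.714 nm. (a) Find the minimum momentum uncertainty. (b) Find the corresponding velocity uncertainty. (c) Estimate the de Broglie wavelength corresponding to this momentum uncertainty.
(a) Δp_min = 7.385 × 10^-26 kg·m/s
(b) Δv_min = 44.152 m/s
(c) λ_dB = 8.972 nm

Step-by-step:

(a) From the uncertainty principle:
Δp_min = ℏ/(2Δx) = (1.055e-34 J·s)/(2 × 7.140e-10 m) = 7.385e-26 kg·m/s

(b) The velocity uncertainty:
Δv = Δp/m = (7.385e-26 kg·m/s)/(1.673e-27 kg) = 4.415e+01 m/s = 44.152 m/s

(c) The de Broglie wavelength for this momentum:
λ = h/p = (6.626e-34 J·s)/(7.385e-26 kg·m/s) = 8.972e-09 m = 8.972 nm

Note: The de Broglie wavelength is comparable to the localization size, as expected from wave-particle duality.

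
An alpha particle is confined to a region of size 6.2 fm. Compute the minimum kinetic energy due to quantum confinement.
33.970 keV

Using the uncertainty principle:

1. Position uncertainty: Δx ≈ 6.200e-15 m
2. Minimum momentum uncertainty: Δp = ℏ/(2Δx) = 8.505e-21 kg·m/s
3. Minimum kinetic energy:
   KE = (Δp)²/(2m) = (8.505e-21)²/(2 × 6.645e-27 kg)
   KE = 5.443e-15 J = 33.970 keV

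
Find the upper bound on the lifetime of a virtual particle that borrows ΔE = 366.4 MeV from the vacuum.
8.982 × 10^-25 s

Using the energy-time uncertainty principle:
ΔEΔt ≥ ℏ/2

For a virtual particle borrowing energy ΔE, the maximum lifetime is:
Δt_max = ℏ/(2ΔE)

Converting energy:
ΔE = 366.4 MeV = 5.870e-11 J

Δt_max = (1.055e-34 J·s) / (2 × 5.870e-11 J)
Δt_max = 8.982e-25 s = 8.982 × 10^-25 s

Virtual particles with higher borrowed energy exist for shorter times.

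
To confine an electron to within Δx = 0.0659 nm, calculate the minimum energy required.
2.193 eV

Localizing a particle requires giving it sufficient momentum uncertainty:

1. From uncertainty principle: Δp ≥ ℏ/(2Δx)
   Δp_min = (1.055e-34 J·s) / (2 × 6.590e-11 m)
   Δp_min = 8.001e-25 kg·m/s

2. This momentum uncertainty corresponds to kinetic energy:
   KE ≈ (Δp)²/(2m) = (8.001e-25)²/(2 × 9.109e-31 kg)
   KE = 3.514e-19 J = 2.193 eV

Tighter localization requires more energy.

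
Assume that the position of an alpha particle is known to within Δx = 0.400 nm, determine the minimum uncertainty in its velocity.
19.839 m/s

Using the Heisenberg uncertainty principle and Δp = mΔv:
ΔxΔp ≥ ℏ/2
Δx(mΔv) ≥ ℏ/2

The minimum uncertainty in velocity is:
Δv_min = ℏ/(2mΔx)
Δv_min = (1.055e-34 J·s) / (2 × 6.645e-27 kg × 4.000e-10 m)
Δv_min = 1.984e+01 m/s = 19.839 m/s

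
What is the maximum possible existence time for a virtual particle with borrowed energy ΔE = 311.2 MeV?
1.058 ys

Using the energy-time uncertainty principle:
ΔEΔt ≥ ℏ/2

For a virtual particle borrowing energy ΔE, the maximum lifetime is:
Δt_max = ℏ/(2ΔE)

Converting energy:
ΔE = 311.2 MeV = 4.986e-11 J

Δt_max = (1.055e-34 J·s) / (2 × 4.986e-11 J)
Δt_max = 1.058e-24 s = 1.058 ys

Virtual particles with higher borrowed energy exist for shorter times.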